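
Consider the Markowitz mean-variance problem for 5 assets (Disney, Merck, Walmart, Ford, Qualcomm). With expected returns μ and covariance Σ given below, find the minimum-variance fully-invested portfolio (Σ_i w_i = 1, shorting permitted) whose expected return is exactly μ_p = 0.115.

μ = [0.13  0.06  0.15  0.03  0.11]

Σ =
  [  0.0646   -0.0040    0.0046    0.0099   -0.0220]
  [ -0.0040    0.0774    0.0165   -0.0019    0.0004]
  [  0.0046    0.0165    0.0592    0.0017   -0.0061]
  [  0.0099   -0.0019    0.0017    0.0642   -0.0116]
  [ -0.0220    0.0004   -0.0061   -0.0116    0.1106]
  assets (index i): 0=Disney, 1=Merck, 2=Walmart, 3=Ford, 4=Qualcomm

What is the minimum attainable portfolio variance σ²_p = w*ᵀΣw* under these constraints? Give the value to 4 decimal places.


0.0153

g=Σ⁻¹μ = [2.3686  0.3859  2.4005  0.3449  1.6329]
h=Σ⁻¹𝟙 = [17.9334  11.2829  13.4478  15.4871  14.9340]
a=μᵀg=0.881116  b=𝟙ᵀg=7.132839  c=𝟙ᵀh=73.085193  D=ac−b²=13.519130
λ₁=(c·0.115−b)/D = (73.085193·0.115−7.132839)/13.519130 = 0.094086
λ₂=(a−b·0.115)/D = (0.881116−7.132839·0.115)/13.519130 = 0.004500
w* = 0.094086·g + 0.004500·h:
  w_0 = 0.094086·2.3686 + 0.004500·17.9334 = 0.3036  (Disney)
  w_1 = 0.094086·0.3859 + 0.004500·11.2829 = 0.0871  (Merck)
  w_2 = 0.094086·2.4005 + 0.004500·13.4478 = 0.2864  (Walmart)
  w_3 = 0.094086·0.3449 + 0.004500·15.4871 = 0.1021  (Ford)
  w_4 = 0.094086·1.6329 + 0.004500·14.9340 = 0.2208  (Qualcomm)
Σw_i=1.0000  μᵀw=0.1150
σ²=wᵀΣw=λ₁·μ_p+λ₂ = 0.094086·0.115 + 0.004500 = 0.015320 ≈ 0.0153


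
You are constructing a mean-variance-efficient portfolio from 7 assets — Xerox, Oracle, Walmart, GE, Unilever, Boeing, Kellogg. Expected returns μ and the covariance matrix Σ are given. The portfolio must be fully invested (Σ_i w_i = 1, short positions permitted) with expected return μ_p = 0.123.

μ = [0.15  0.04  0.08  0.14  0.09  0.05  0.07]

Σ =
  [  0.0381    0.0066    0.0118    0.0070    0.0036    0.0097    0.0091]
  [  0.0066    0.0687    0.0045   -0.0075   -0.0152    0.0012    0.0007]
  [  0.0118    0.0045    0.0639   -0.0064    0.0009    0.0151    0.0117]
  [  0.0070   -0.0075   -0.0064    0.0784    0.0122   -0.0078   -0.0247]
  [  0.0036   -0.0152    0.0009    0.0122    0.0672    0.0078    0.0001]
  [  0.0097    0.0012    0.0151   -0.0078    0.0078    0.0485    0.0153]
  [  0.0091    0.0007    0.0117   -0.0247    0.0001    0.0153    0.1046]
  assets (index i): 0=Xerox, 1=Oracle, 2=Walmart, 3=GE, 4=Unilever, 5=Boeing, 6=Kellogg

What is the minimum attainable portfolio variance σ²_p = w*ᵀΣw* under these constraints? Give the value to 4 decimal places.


x=Σ⁻¹μ = [3.0180  0.6470  0.6520  1.7132  0.9918  0.0976  0.7187]
y=Σ⁻¹𝟙 = [10.6019  17.4304  9.1833  16.3442  13.6839  12.6414  9.4914]
a=μᵀx=0.915042  b=𝟙ᵀx=7.838366  c=𝟙ᵀy=89.376436  D=ac−b²=20.343180
λ₁=(c·0.123−b)/D = (89.376436·0.123−7.838366)/20.343180 = 0.155086
λ₂=(a−b·0.123)/D = (0.915042−7.838366·0.123)/20.343180 = -0.002412
w* = 0.155086·x + -0.002412·y:
  w_0 = 0.155086·3.0180 + -0.002412·10.6019 = 0.4425  (Xerox)
  w_1 = 0.155086·0.6470 + -0.002412·17.4304 = 0.0583  (Oracle)
  w_2 = 0.155086·0.6520 + -0.002412·9.1833 = 0.0790  (Walmart)
  w_3 = 0.155086·1.7132 + -0.002412·16.3442 = 0.2263  (GE)
  w_4 = 0.155086·0.9918 + -0.002412·13.6839 = 0.1208  (Unilever)
  w_5 = 0.155086·0.0976 + -0.002412·12.6414 = -0.0154  (Boeing)
  w_6 = 0.155086·0.7187 + -0.002412·9.4914 = 0.0886  (Kellogg)
Σw_i=1.0000  μᵀw=0.1230
σ²=wᵀΣw=λ₁·μ_p+λ₂ = 0.155086·0.123 + -0.002412 = 0.016663 ≈ 0.0167

0.0167


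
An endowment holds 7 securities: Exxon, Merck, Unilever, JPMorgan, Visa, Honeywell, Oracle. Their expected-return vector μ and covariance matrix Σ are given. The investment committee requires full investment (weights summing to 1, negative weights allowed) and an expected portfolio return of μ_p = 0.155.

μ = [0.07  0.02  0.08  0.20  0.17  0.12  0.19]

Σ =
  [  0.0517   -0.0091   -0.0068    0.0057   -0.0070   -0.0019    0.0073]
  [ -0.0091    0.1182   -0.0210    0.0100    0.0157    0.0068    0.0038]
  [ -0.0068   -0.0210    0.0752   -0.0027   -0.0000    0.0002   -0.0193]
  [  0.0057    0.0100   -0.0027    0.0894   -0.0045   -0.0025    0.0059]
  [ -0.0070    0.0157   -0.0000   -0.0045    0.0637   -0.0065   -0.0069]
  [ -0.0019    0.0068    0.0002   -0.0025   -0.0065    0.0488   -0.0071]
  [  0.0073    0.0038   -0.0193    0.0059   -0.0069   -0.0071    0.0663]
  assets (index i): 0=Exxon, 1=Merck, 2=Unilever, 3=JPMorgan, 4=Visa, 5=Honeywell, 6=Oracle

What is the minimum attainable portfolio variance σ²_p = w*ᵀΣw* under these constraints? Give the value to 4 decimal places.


0.0093

x=Σ⁻¹μ = [1.4240  -0.3918  2.1745  2.2957  3.8992  3.7747  3.9702]
y=Σ⁻¹𝟙 = [23.6214  8.4790  24.0687  9.7893  22.1762  26.9808  23.3287]
a=μᵀx=2.595100  b=𝟙ᵀx=17.146513  c=𝟙ᵀy=138.443929  D=ac−b²=65.272970
λ₁=(c·0.155−b)/D = (138.443929·0.155−17.146513)/65.272970 = 0.066066
λ₂=(a−b·0.155)/D = (2.595100−17.146513·0.155)/65.272970 = -0.000959
w* = 0.066066·x + -0.000959·y:
  w_0 = 0.066066·1.4240 + -0.000959·23.6214 = 0.0714  (Exxon)
  w_1 = 0.066066·-0.3918 + -0.000959·8.4790 = -0.0340  (Merck)
  w_2 = 0.066066·2.1745 + -0.000959·24.0687 = 0.1206  (Unilever)
  w_3 = 0.066066·2.2957 + -0.000959·9.7893 = 0.1423  (JPMorgan)
  w_4 = 0.066066·3.8992 + -0.000959·22.1762 = 0.2363  (Visa)
  w_5 = 0.066066·3.7747 + -0.000959·26.9808 = 0.2235  (Honeywell)
  w_6 = 0.066066·3.9702 + -0.000959·23.3287 = 0.2399  (Oracle)
Σw_i=1.0000  μᵀw=0.1550
σ²=wᵀΣw=λ₁·μ_p+λ₂ = 0.066066·0.155 + -0.000959 = 0.009281 ≈ 0.0093


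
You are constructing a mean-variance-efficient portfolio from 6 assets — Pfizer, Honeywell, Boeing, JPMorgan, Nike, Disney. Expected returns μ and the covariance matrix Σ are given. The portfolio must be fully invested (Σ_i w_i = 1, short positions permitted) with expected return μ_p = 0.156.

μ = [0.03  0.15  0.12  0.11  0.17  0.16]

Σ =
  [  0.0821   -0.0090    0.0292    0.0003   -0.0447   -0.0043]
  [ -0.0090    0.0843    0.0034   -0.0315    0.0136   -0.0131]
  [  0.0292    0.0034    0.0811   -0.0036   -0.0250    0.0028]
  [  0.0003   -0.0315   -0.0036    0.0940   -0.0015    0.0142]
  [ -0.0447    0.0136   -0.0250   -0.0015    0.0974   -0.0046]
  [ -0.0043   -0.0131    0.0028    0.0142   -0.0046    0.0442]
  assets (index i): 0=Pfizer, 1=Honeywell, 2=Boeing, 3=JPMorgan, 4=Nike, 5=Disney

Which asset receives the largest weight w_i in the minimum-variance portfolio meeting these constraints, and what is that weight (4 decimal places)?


Disney (0.4099)

u=Σ⁻¹μ = [1.9098  2.7031  1.4757  1.5190  2.8507  4.3220]
v=Σ⁻¹𝟙 = [24.9881  20.0004  9.1652  13.6888  22.8459  28.3824]
a=μᵀu=1.983072  b=𝟙ᵀu=14.780286  c=𝟙ᵀv=119.070887  D=ac−b²=17.669264
λ₁=(c·0.156−b)/D = (119.070887·0.156−14.780286)/17.669264 = 0.214767
λ₂=(a−b·0.156)/D = (1.983072−14.780286·0.156)/17.669264 = -0.018261
w* = 0.214767·u + -0.018261·v:
  w_0 = 0.214767·1.9098 + -0.018261·24.9881 = -0.0461  (Pfizer)
  w_1 = 0.214767·2.7031 + -0.018261·20.0004 = 0.2153  (Honeywell)
  w_2 = 0.214767·1.4757 + -0.018261·9.1652 = 0.1496  (Boeing)
  w_3 = 0.214767·1.5190 + -0.018261·13.6888 = 0.0763  (JPMorgan)
  w_4 = 0.214767·2.8507 + -0.018261·22.8459 = 0.1951  (Nike)
  w_5 = 0.214767·4.3220 + -0.018261·28.3824 = 0.4099  (Disney)
Σw_i=1.0000  μᵀw=0.1560
σ²=wᵀΣw=λ₁·μ_p+λ₂ = 0.214767·0.156 + -0.018261 = 0.015243 ≈ 0.0152


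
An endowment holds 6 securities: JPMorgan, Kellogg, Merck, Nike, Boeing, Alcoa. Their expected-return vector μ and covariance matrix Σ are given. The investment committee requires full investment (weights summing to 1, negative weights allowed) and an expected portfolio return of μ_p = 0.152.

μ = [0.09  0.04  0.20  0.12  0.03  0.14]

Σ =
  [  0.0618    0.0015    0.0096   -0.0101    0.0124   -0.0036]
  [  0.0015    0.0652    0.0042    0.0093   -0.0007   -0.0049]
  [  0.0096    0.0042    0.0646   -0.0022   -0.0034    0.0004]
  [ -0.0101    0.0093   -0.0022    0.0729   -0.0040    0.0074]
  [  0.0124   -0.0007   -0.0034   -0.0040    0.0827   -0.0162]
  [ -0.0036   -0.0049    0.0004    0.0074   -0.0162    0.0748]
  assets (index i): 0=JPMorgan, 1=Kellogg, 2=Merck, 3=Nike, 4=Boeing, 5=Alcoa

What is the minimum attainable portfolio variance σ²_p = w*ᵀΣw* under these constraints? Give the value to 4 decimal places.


0.0196

p=Σ⁻¹μ = [1.2248  0.3022  2.9810  1.7132  0.7653  1.9307]
q=Σ⁻¹𝟙 = [13.9711  13.6327  13.6394  13.4317  14.5929  16.6932]
a=μᵀp=1.217361  b=𝟙ᵀp=8.917240  c=𝟙ᵀq=85.961114  D=ac−b²=25.128557
λ₁=(c·0.152−b)/D = (85.961114·0.152−8.917240)/25.128557 = 0.165105
λ₂=(a−b·0.152)/D = (1.217361−8.917240·0.152)/25.128557 = -0.005494
w* = 0.165105·p + -0.005494·q:
  w_0 = 0.165105·1.2248 + -0.005494·13.9711 = 0.1255  (JPMorgan)
  w_1 = 0.165105·0.3022 + -0.005494·13.6327 = -0.0250  (Kellogg)
  w_2 = 0.165105·2.9810 + -0.005494·13.6394 = 0.4172  (Merck)
  w_3 = 0.165105·1.7132 + -0.005494·13.4317 = 0.2091  (Nike)
  w_4 = 0.165105·0.7653 + -0.005494·14.5929 = 0.0462  (Boeing)
  w_5 = 0.165105·1.9307 + -0.005494·16.6932 = 0.2271  (Alcoa)
Σw_i=1.0000  μᵀw=0.1520
σ²=wᵀΣw=λ₁·μ_p+λ₂ = 0.165105·0.152 + -0.005494 = 0.019602 ≈ 0.0196


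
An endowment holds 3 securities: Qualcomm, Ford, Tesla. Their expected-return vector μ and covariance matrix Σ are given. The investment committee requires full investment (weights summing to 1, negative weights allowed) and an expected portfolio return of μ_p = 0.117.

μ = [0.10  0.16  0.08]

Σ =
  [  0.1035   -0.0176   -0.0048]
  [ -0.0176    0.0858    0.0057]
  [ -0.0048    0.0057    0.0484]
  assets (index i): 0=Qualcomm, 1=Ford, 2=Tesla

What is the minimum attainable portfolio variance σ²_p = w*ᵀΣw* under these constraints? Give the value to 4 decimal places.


x=Σ⁻¹μ = [1.3860  2.0462  1.5494]
y=Σ⁻¹𝟙 = [12.8064  12.9261  20.4089]
a=μᵀx=0.589937  b=𝟙ᵀx=4.981535  c=𝟙ᵀy=46.141453  D=ac−b²=2.404848
λ₁=(c·0.117−b)/D = (46.141453·0.117−4.981535)/2.404848 = 0.173406
λ₂=(a−b·0.117)/D = (0.589937−4.981535·0.117)/2.404848 = 0.002951
w* = 0.173406·x + 0.002951·y:
  w_0 = 0.173406·1.3860 + 0.002951·12.8064 = 0.2781  (Qualcomm)
  w_1 = 0.173406·2.0462 + 0.002951·12.9261 = 0.3930  (Ford)
  w_2 = 0.173406·1.5494 + 0.002951·20.4089 = 0.3289  (Tesla)
Σw_i=1.0000  μᵀw=0.1170
σ²=wᵀΣw=λ₁·μ_p+λ₂ = 0.173406·0.117 + 0.002951 = 0.023240 ≈ 0.0232

0.0232


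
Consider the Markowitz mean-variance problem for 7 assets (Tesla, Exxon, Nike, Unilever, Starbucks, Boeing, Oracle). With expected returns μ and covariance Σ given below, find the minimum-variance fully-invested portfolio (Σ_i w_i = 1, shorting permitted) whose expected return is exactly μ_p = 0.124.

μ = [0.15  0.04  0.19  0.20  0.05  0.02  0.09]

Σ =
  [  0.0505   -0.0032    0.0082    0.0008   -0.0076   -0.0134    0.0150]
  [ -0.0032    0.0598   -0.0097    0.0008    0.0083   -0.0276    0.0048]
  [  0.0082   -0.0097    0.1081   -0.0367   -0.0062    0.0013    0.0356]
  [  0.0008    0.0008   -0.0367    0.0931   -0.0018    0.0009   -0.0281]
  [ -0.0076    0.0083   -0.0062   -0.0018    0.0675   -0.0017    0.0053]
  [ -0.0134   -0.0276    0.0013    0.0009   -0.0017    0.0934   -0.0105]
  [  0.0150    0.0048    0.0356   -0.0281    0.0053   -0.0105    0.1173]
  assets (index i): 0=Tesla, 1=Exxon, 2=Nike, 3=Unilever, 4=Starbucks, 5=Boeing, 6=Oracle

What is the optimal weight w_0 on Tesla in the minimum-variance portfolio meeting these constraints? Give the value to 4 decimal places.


p=Σ⁻¹μ = [2.9420  1.5275  2.7421  3.3032  1.2254  1.0769  0.3287]
q=Σ⁻¹𝟙 = [26.0223  28.3713  14.8075  17.7538  16.2728  23.3216  5.1479]
a=μᵀp=1.796433  b=𝟙ᵀp=13.145765  c=𝟙ᵀq=131.697166  D=ac−b²=63.773954
λ₁=(c·0.124−b)/D = (131.697166·0.124−13.145765)/63.773954 = 0.049937
λ₂=(a−b·0.124)/D = (1.796433−13.145765·0.124)/63.773954 = 0.002609
w* = 0.049937·p + 0.002609·q:
  w_0 = 0.049937·2.9420 + 0.002609·26.0223 = 0.2148  (Tesla)
  w_1 = 0.049937·1.5275 + 0.002609·28.3713 = 0.1503  (Exxon)
  w_2 = 0.049937·2.7421 + 0.002609·14.8075 = 0.1756  (Nike)
  w_3 = 0.049937·3.3032 + 0.002609·17.7538 = 0.2113  (Unilever)
  w_4 = 0.049937·1.2254 + 0.002609·16.2728 = 0.1036  (Starbucks)
  w_5 = 0.049937·1.0769 + 0.002609·23.3216 = 0.1146  (Boeing)
  w_6 = 0.049937·0.3287 + 0.002609·5.1479 = 0.0298  (Oracle)
Σw_i=1.0000  μᵀw=0.1240
σ²=wᵀΣw=λ₁·μ_p+λ₂ = 0.049937·0.124 + 0.002609 = 0.008801 ≈ 0.0088

0.2148


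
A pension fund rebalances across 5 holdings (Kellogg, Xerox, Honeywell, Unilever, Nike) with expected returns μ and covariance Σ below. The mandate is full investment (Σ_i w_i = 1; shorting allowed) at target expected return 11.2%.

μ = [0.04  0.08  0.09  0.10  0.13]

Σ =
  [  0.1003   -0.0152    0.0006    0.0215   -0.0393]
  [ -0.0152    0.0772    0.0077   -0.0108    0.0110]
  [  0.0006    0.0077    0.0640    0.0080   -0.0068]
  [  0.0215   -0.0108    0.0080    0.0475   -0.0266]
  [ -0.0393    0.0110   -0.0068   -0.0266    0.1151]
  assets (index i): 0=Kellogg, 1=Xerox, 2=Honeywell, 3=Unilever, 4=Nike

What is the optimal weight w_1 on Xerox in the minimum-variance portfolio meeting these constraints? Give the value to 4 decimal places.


x=Σ⁻¹μ = [0.7228  1.2010  1.0948  2.9973  2.0188]
y=Σ⁻¹𝟙 = [13.8996  15.5242  12.2831  26.7876  18.8667]
a=μᵀx=0.785712  b=𝟙ᵀx=8.034831  c=𝟙ᵀy=87.361168  D=ac−b²=4.082173
λ₁=(c·0.112−b)/D = (87.361168·0.112−8.034831)/4.082173 = 0.428600
λ₂=(a−b·0.112)/D = (0.785712−8.034831·0.112)/4.082173 = -0.027973
w* = 0.428600·x + -0.027973·y:
  w_0 = 0.428600·0.7228 + -0.027973·13.8996 = -0.0790  (Kellogg)
  w_1 = 0.428600·1.2010 + -0.027973·15.5242 = 0.0805  (Xerox)
  w_2 = 0.428600·1.0948 + -0.027973·12.2831 = 0.1256  (Honeywell)
  w_3 = 0.428600·2.9973 + -0.027973·26.7876 = 0.5353  (Unilever)
  w_4 = 0.428600·2.0188 + -0.027973·18.8667 = 0.3375  (Nike)
Σw_i=1.0000  μᵀw=0.1120
σ²=wᵀΣw=λ₁·μ_p+λ₂ = 0.428600·0.112 + -0.027973 = 0.020030 ≈ 0.0200

0.0805


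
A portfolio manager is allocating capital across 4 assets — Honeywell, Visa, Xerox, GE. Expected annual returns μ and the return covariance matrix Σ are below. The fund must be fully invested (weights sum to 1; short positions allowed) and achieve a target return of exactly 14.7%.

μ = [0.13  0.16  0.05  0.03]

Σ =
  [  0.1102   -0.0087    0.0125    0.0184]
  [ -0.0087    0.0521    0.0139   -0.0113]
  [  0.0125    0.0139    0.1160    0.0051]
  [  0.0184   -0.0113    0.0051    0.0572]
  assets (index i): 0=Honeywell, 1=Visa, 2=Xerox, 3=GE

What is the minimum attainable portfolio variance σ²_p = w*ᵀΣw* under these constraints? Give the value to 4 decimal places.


p=Σ⁻¹μ = [1.3425  3.5145  -0.1700  0.8021]
q=Σ⁻¹𝟙 = [7.2115  23.4995  4.1733  19.4330]
a=μᵀp=0.752410  b=𝟙ᵀp=5.489078  c=𝟙ᵀq=54.317373  D=ac−b²=10.738953
λ₁=(c·0.147−b)/D = (54.317373·0.147−5.489078)/10.738953 = 0.232385
λ₂=(a−b·0.147)/D = (0.752410−5.489078·0.147)/10.738953 = -0.005074
w* = 0.232385·p + -0.005074·q:
  w_0 = 0.232385·1.3425 + -0.005074·7.2115 = 0.2754  (Honeywell)
  w_1 = 0.232385·3.5145 + -0.005074·23.4995 = 0.6975  (Visa)
  w_2 = 0.232385·-0.1700 + -0.005074·4.1733 = -0.0607  (Xerox)
  w_3 = 0.232385·0.8021 + -0.005074·19.4330 = 0.0878  (GE)
Σw_i=1.0000  μᵀw=0.1470
σ²=wᵀΣw=λ₁·μ_p+λ₂ = 0.232385·0.147 + -0.005074 = 0.029087 ≈ 0.0291

0.0291


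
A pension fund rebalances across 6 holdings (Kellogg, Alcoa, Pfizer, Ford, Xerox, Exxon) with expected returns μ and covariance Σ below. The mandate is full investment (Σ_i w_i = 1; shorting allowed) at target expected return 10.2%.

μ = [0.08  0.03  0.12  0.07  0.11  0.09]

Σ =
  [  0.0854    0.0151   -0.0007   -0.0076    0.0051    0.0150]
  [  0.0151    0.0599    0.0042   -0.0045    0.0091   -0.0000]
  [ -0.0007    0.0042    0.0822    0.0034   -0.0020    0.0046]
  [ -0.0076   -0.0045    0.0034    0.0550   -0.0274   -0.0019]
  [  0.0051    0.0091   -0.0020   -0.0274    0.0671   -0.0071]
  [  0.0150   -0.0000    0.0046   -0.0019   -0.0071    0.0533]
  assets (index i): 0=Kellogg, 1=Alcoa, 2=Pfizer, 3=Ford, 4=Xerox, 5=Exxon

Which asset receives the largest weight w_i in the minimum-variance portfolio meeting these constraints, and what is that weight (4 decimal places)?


Xerox (0.3534)

u=Σ⁻¹μ = [0.6931  -0.0063  1.3162  2.8384  2.9846  1.8787]
v=Σ⁻¹𝟙 = [7.2643  12.3339  9.6879  35.0168  29.4943  21.0584]
a=μᵀu=0.909265  b=𝟙ᵀu=9.704513  c=𝟙ᵀv=114.855569  D=ac−b²=10.256613
λ₁=(c·0.102−b)/D = (114.855569·0.102−9.704513)/10.256613 = 0.196045
λ₂=(a−b·0.102)/D = (0.909265−9.704513·0.102)/10.256613 = -0.007858
w* = 0.196045·u + -0.007858·v:
  w_0 = 0.196045·0.6931 + -0.007858·7.2643 = 0.0788  (Kellogg)
  w_1 = 0.196045·-0.0063 + -0.007858·12.3339 = -0.0982  (Alcoa)
  w_2 = 0.196045·1.3162 + -0.007858·9.6879 = 0.1819  (Pfizer)
  w_3 = 0.196045·2.8384 + -0.007858·35.0168 = 0.2813  (Ford)
  w_4 = 0.196045·2.9846 + -0.007858·29.4943 = 0.3534  (Xerox)
  w_5 = 0.196045·1.8787 + -0.007858·21.0584 = 0.2028  (Exxon)
Σw_i=1.0000  μᵀw=0.1020
σ²=wᵀΣw=λ₁·μ_p+λ₂ = 0.196045·0.102 + -0.007858 = 0.012139 ≈ 0.0121


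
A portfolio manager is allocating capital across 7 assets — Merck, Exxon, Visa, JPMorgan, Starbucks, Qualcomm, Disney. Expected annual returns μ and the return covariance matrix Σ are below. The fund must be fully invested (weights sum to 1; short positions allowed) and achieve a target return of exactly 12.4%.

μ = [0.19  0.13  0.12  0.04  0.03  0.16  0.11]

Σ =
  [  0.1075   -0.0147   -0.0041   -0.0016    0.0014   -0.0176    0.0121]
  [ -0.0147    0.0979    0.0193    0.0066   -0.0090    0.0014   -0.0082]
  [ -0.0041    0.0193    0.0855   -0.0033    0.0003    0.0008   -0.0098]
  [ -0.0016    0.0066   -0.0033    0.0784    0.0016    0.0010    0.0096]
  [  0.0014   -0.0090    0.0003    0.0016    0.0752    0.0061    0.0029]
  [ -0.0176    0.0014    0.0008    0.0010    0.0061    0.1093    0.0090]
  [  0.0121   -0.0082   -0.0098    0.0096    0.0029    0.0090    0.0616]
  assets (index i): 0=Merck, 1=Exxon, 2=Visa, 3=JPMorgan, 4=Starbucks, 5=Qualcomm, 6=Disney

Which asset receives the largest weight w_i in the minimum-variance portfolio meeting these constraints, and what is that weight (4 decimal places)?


Merck (0.1931)

u=Σ⁻¹μ = [2.1232  1.4976  1.3313  0.2742  0.3378  1.6334  1.4825]
v=Σ⁻¹𝟙 = [11.1264  11.1179  11.5843  10.4624  12.9079  8.7567  13.8536]
a=μᵀu=1.203389  b=𝟙ᵀu=8.680155  c=𝟙ᵀv=79.809166  D=ac−b²=20.696346
λ₁=(c·0.124−b)/D = (79.809166·0.124−8.680155)/20.696346 = 0.058763
λ₂=(a−b·0.124)/D = (1.203389−8.680155·0.124)/20.696346 = 0.006139
w* = 0.058763·u + 0.006139·v:
  w_0 = 0.058763·2.1232 + 0.006139·11.1264 = 0.1931  (Merck)
  w_1 = 0.058763·1.4976 + 0.006139·11.1179 = 0.1563  (Exxon)
  w_2 = 0.058763·1.3313 + 0.006139·11.5843 = 0.1493  (Visa)
  w_3 = 0.058763·0.2742 + 0.006139·10.4624 = 0.0803  (JPMorgan)
  w_4 = 0.058763·0.3378 + 0.006139·12.9079 = 0.0991  (Starbucks)
  w_5 = 0.058763·1.6334 + 0.006139·8.7567 = 0.1497  (Qualcomm)
  w_6 = 0.058763·1.4825 + 0.006139·13.8536 = 0.1722  (Disney)
Σw_i=1.0000  μᵀw=0.1240
σ²=wᵀΣw=λ₁·μ_p+λ₂ = 0.058763·0.124 + 0.006139 = 0.013425 ≈ 0.0134


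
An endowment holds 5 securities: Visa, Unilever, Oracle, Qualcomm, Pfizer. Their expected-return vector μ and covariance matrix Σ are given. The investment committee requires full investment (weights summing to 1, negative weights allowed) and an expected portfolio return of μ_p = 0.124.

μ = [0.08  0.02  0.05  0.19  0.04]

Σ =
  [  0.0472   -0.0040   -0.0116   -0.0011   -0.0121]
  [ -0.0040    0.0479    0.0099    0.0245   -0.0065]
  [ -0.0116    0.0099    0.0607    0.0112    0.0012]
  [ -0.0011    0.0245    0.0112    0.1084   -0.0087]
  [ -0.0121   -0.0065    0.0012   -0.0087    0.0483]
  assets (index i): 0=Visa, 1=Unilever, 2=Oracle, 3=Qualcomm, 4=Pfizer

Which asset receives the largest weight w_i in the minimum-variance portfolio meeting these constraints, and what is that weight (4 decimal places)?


p=Σ⁻¹μ = [2.3807  -0.3139  0.9483  1.8862  1.6985]
q=Σ⁻¹𝟙 = [36.1475  21.8701  18.1547  5.4403  33.2316]
a=μᵀp=0.657919  b=𝟙ᵀp=6.599851  c=𝟙ᵀq=114.844074  D=ac−b²=32.000011
λ₁=(c·0.124−b)/D = (114.844074·0.124−6.599851)/32.000011 = 0.238775
λ₂=(a−b·0.124)/D = (0.657919−6.599851·0.124)/32.000011 = -0.005014
w* = 0.238775·p + -0.005014·q:
  w_0 = 0.238775·2.3807 + -0.005014·36.1475 = 0.3872  (Visa)
  w_1 = 0.238775·-0.3139 + -0.005014·21.8701 = -0.1846  (Unilever)
  w_2 = 0.238775·0.9483 + -0.005014·18.1547 = 0.1354  (Oracle)
  w_3 = 0.238775·1.8862 + -0.005014·5.4403 = 0.4231  (Qualcomm)
  w_4 = 0.238775·1.6985 + -0.005014·33.2316 = 0.2389  (Pfizer)
Σw_i=1.0000  μᵀw=0.1240
σ²=wᵀΣw=λ₁·μ_p+λ₂ = 0.238775·0.124 + -0.005014 = 0.024594 ≈ 0.0246

Qualcomm (0.4231)


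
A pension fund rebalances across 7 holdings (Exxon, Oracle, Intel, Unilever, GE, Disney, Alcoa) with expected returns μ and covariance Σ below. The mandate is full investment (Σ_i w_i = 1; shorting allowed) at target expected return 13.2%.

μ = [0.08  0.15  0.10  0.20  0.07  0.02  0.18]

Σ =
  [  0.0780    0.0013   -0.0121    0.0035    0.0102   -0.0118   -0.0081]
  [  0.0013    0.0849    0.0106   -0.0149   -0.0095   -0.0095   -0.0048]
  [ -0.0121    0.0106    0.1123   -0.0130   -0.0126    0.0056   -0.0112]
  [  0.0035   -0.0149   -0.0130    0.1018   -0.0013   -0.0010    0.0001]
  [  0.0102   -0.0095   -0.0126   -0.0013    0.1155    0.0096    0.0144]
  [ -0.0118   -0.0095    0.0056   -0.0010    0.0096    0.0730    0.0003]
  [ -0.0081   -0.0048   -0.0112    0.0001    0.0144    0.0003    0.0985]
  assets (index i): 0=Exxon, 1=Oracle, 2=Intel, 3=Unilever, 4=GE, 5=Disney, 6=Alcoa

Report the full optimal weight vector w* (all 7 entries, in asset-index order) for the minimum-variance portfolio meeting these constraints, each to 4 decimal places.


x=Σ⁻¹μ = [1.3337  2.2557  1.3418  2.4312  0.5308  0.6350  2.1176]
y=Σ⁻¹𝟙 = [16.7452  15.7304  11.9667  13.3192  6.9687  16.7489  12.5732]
a=μᵀx=1.496483  b=𝟙ᵀx=10.645646  c=𝟙ᵀy=94.052270  D=ac−b²=27.417850
λ₁=(c·0.132−b)/D = (94.052270·0.132−10.645646)/27.417850 = 0.064529
λ₂=(a−b·0.132)/D = (1.496483−10.645646·0.132)/27.417850 = 0.003328
w* = 0.064529·x + 0.003328·y:
  w_0 = 0.064529·1.3337 + 0.003328·16.7452 = 0.1418  (Exxon)
  w_1 = 0.064529·2.2557 + 0.003328·15.7304 = 0.1979  (Oracle)
  w_2 = 0.064529·1.3418 + 0.003328·11.9667 = 0.1264  (Intel)
  w_3 = 0.064529·2.4312 + 0.003328·13.3192 = 0.2012  (Unilever)
  w_4 = 0.064529·0.5308 + 0.003328·6.9687 = 0.0574  (GE)
  w_5 = 0.064529·0.6350 + 0.003328·16.7489 = 0.0967  (Disney)
  w_6 = 0.064529·2.1176 + 0.003328·12.5732 = 0.1785  (Alcoa)
Σw_i=1.0000  μᵀw=0.1320
σ²=wᵀΣw=λ₁·μ_p+λ₂ = 0.064529·0.132 + 0.003328 = 0.011846 ≈ 0.0118

0.1418  0.1979  0.1264  0.2012  0.0574  0.0967  0.1785


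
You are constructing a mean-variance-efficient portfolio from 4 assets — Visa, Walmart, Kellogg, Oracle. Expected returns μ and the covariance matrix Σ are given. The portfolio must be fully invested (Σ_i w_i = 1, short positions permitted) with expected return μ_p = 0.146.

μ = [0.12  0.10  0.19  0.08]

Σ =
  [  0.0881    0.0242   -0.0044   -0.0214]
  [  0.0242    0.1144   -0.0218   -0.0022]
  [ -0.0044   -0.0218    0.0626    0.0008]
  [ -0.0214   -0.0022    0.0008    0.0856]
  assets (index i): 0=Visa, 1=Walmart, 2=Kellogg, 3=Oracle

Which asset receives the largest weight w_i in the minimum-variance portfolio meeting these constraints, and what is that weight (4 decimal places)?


x=Σ⁻¹μ = [1.5131  1.2582  3.5629  1.3119]
y=Σ⁻¹𝟙 = [13.2508  10.0818  20.2242  15.0651]
a=μᵀx=1.089293  b=𝟙ᵀx=7.646086  c=𝟙ᵀy=58.621918  D=ac−b²=5.393816
λ₁=(c·0.146−b)/D = (58.621918·0.146−7.646086)/5.393816 = 0.169215
λ₂=(a−b·0.146)/D = (1.089293−7.646086·0.146)/5.393816 = -0.005012
w* = 0.169215·x + -0.005012·y:
  w_0 = 0.169215·1.5131 + -0.005012·13.2508 = 0.1896  (Visa)
  w_1 = 0.169215·1.2582 + -0.005012·10.0818 = 0.1624  (Walmart)
  w_2 = 0.169215·3.5629 + -0.005012·20.2242 = 0.5015  (Kellogg)
  w_3 = 0.169215·1.3119 + -0.005012·15.0651 = 0.1465  (Oracle)
Σw_i=1.0000  μᵀw=0.1460
σ²=wᵀΣw=λ₁·μ_p+λ₂ = 0.169215·0.146 + -0.005012 = 0.019693 ≈ 0.0197

Kellogg (0.5015)


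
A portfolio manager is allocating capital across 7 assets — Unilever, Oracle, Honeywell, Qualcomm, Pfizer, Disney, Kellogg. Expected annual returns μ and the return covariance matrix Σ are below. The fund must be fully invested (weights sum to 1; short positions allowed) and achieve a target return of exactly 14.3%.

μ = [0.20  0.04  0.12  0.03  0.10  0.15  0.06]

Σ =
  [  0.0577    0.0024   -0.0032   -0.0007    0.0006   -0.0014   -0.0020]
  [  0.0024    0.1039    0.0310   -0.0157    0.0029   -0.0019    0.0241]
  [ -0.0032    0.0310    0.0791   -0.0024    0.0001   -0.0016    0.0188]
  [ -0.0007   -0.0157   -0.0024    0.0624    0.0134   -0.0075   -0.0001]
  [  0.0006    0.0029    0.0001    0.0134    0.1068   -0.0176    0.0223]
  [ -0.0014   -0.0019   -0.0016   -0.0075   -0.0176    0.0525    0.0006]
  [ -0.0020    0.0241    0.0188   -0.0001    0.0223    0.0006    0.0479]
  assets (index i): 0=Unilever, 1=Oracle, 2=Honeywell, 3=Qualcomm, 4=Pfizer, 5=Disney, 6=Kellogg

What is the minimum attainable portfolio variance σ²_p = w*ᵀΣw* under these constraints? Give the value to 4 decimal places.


u=Σ⁻¹μ = [3.6529  -0.1174  1.7869  0.6886  1.4063  3.5738  0.0648]
v=Σ⁻¹𝟙 = [18.6588  7.3089  9.2627  19.6611  8.7351  25.7148  9.9954]
a=μᵀu=1.641560  b=𝟙ᵀu=11.055921  c=𝟙ᵀv=99.336725  D=ac−b²=40.833789
λ₁=(c·0.143−b)/D = (99.336725·0.143−11.055921)/40.833789 = 0.077123
λ₂=(a−b·0.143)/D = (1.641560−11.055921·0.143)/40.833789 = 0.001483
w* = 0.077123·u + 0.001483·v:
  w_0 = 0.077123·3.6529 + 0.001483·18.6588 = 0.3094  (Unilever)
  w_1 = 0.077123·-0.1174 + 0.001483·7.3089 = 0.0018  (Oracle)
  w_2 = 0.077123·1.7869 + 0.001483·9.2627 = 0.1515  (Honeywell)
  w_3 = 0.077123·0.6886 + 0.001483·19.6611 = 0.0823  (Qualcomm)
  w_4 = 0.077123·1.4063 + 0.001483·8.7351 = 0.1214  (Pfizer)
  w_5 = 0.077123·3.5738 + 0.001483·25.7148 = 0.3138  (Disney)
  w_6 = 0.077123·0.0648 + 0.001483·9.9954 = 0.0198  (Kellogg)
Σw_i=1.0000  μᵀw=0.1430
σ²=wᵀΣw=λ₁·μ_p+λ₂ = 0.077123·0.143 + 0.001483 = 0.012512 ≈ 0.0125

0.0125


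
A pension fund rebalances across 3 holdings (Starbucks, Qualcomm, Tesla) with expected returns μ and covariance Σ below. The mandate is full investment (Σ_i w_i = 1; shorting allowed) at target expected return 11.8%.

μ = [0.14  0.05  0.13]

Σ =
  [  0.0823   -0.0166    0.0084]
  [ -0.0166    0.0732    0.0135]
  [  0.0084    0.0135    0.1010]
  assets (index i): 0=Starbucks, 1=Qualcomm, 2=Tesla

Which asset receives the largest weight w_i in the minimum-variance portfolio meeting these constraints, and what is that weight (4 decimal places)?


g=Σ⁻¹μ = [1.7783  0.8984  1.0192]
h=Σ⁻¹𝟙 = [14.6614  15.7738  6.5733]
a=μᵀg=0.426367  b=𝟙ᵀg=3.695800  c=𝟙ᵀh=37.008369  D=ac−b²=2.120209
λ₁=(c·0.118−b)/D = (37.008369·0.118−3.695800)/2.120209 = 0.316566
λ₂=(a−b·0.118)/D = (0.426367−3.695800·0.118)/2.120209 = -0.004593
w* = 0.316566·g + -0.004593·h:
  w_0 = 0.316566·1.7783 + -0.004593·14.6614 = 0.4956  (Starbucks)
  w_1 = 0.316566·0.8984 + -0.004593·15.7738 = 0.2120  (Qualcomm)
  w_2 = 0.316566·1.0192 + -0.004593·6.5733 = 0.2924  (Tesla)
Σw_i=1.0000  μᵀw=0.1180
σ²=wᵀΣw=λ₁·μ_p+λ₂ = 0.316566·0.118 + -0.004593 = 0.032762 ≈ 0.0328

Starbucks (0.4956)


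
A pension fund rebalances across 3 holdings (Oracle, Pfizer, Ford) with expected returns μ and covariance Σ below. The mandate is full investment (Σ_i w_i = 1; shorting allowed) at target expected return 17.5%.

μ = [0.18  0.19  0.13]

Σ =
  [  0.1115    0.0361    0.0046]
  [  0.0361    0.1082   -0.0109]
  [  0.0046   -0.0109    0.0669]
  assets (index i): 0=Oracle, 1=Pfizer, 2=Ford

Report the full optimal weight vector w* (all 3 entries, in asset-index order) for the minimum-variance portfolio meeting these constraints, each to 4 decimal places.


x=Σ⁻¹μ = [0.9951  1.6398  2.1419]
y=Σ⁻¹𝟙 = [5.3704  9.0678  16.0558]
a=μᵀx=0.769126  b=𝟙ᵀx=4.776810  c=𝟙ᵀy=30.494021  D=ac−b²=0.635838
λ₁=(c·0.175−b)/D = (30.494021·0.175−4.776810)/0.635838 = 0.880167
λ₂=(a−b·0.175)/D = (0.769126−4.776810·0.175)/0.635838 = -0.105083
w* = 0.880167·x + -0.105083·y:
  w_0 = 0.880167·0.9951 + -0.105083·5.3704 = 0.3115  (Oracle)
  w_1 = 0.880167·1.6398 + -0.105083·9.0678 = 0.4904  (Pfizer)
  w_2 = 0.880167·2.1419 + -0.105083·16.0558 = 0.1981  (Ford)
Σw_i=1.0000  μᵀw=0.1750
σ²=wᵀΣw=λ₁·μ_p+λ₂ = 0.880167·0.175 + -0.105083 = 0.048947 ≈ 0.0489

0.3115  0.4904  0.1981


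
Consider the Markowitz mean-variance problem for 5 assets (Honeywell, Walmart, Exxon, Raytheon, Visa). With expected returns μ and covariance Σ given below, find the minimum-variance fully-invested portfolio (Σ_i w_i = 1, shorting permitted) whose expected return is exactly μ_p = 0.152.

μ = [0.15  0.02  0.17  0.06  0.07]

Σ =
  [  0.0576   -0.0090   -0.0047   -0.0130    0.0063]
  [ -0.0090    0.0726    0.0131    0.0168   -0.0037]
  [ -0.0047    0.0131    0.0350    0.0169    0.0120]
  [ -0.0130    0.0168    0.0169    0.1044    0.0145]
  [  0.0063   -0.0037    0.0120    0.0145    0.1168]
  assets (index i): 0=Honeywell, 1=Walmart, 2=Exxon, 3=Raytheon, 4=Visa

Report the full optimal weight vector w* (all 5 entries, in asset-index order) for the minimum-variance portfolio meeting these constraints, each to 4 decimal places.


p=Σ⁻¹μ = [3.0388  -0.3625  5.3734  0.1622  -0.1483]
q=Σ⁻¹𝟙 = [21.8517  11.1856  22.7496  6.1733  4.6337]
a=μᵀp=1.361402  b=𝟙ᵀp=8.063657  c=𝟙ᵀq=66.593934  D=ac−b²=25.638574
λ₁=(c·0.152−b)/D = (66.593934·0.152−8.063657)/25.638574 = 0.080294
λ₂=(a−b·0.152)/D = (1.361402−8.063657·0.152)/25.638574 = 0.005294
w* = 0.080294·p + 0.005294·q:
  w_0 = 0.080294·3.0388 + 0.005294·21.8517 = 0.3597  (Honeywell)
  w_1 = 0.080294·-0.3625 + 0.005294·11.1856 = 0.0301  (Walmart)
  w_2 = 0.080294·5.3734 + 0.005294·22.7496 = 0.5519  (Exxon)
  w_3 = 0.080294·0.1622 + 0.005294·6.1733 = 0.0457  (Raytheon)
  w_4 = 0.080294·-0.1483 + 0.005294·4.6337 = 0.0126  (Visa)
Σw_i=1.0000  μᵀw=0.1520
σ²=wᵀΣw=λ₁·μ_p+λ₂ = 0.080294·0.152 + 0.005294 = 0.017499 ≈ 0.0175

0.3597  0.0301  0.5519  0.0457  0.0126


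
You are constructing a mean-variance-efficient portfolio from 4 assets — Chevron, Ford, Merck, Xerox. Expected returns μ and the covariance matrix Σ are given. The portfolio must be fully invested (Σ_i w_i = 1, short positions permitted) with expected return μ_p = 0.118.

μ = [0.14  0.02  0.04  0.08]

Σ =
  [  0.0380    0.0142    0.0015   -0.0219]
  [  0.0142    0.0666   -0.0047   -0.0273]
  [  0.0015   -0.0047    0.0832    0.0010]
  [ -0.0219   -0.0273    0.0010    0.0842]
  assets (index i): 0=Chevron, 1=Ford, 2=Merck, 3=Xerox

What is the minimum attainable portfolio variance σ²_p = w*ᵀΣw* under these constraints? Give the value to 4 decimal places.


0.0157

u=Σ⁻¹μ = [4.9089  0.2206  0.3772  2.2939]
v=Σ⁻¹𝟙 = [34.0197  19.6726  12.1932  26.9584]
a=μᵀu=0.890264  b=𝟙ᵀu=7.800614  c=𝟙ᵀv=92.843905  D=ac−b²=21.806027
λ₁=(c·0.118−b)/D = (92.843905·0.118−7.800614)/21.806027 = 0.144683
λ₂=(a−b·0.118)/D = (0.890264−7.800614·0.118)/21.806027 = -0.001385
w* = 0.144683·u + -0.001385·v:
  w_0 = 0.144683·4.9089 + -0.001385·34.0197 = 0.6631  (Chevron)
  w_1 = 0.144683·0.2206 + -0.001385·19.6726 = 0.0047  (Ford)
  w_2 = 0.144683·0.3772 + -0.001385·12.1932 = 0.0377  (Merck)
  w_3 = 0.144683·2.2939 + -0.001385·26.9584 = 0.2945  (Xerox)
Σw_i=1.0000  μᵀw=0.1180
σ²=wᵀΣw=λ₁·μ_p+λ₂ = 0.144683·0.118 + -0.001385 = 0.015687 ≈ 0.0157


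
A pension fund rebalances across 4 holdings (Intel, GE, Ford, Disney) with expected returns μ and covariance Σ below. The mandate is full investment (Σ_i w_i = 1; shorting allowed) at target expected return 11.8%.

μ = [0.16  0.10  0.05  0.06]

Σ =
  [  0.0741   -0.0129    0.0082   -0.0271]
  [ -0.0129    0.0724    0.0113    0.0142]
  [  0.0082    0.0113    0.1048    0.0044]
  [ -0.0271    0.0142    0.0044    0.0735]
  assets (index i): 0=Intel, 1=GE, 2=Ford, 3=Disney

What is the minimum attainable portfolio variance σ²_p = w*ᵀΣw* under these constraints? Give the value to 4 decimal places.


u=Σ⁻¹μ = [3.0327  1.6031  -0.0013  1.6249]
v=Σ⁻¹𝟙 = [22.0660  13.1699  5.6035  18.8615]
a=μᵀu=0.742972  b=𝟙ᵀu=6.259409  c=𝟙ᵀv=59.700866  D=ac−b²=5.175872
λ₁=(c·0.118−b)/D = (59.700866·0.118−6.259409)/5.175872 = 0.151722
λ₂=(a−b·0.118)/D = (0.742972−6.259409·0.118)/5.175872 = 0.000843
w* = 0.151722·u + 0.000843·v:
  w_0 = 0.151722·3.0327 + 0.000843·22.0660 = 0.4787  (Intel)
  w_1 = 0.151722·1.6031 + 0.000843·13.1699 = 0.2543  (GE)
  w_2 = 0.151722·-0.0013 + 0.000843·5.6035 = 0.0045  (Ford)
  w_3 = 0.151722·1.6249 + 0.000843·18.8615 = 0.2624  (Disney)
Σw_i=1.0000  μᵀw=0.1180
σ²=wᵀΣw=λ₁·μ_p+λ₂ = 0.151722·0.118 + 0.000843 = 0.018746 ≈ 0.0187

0.0187


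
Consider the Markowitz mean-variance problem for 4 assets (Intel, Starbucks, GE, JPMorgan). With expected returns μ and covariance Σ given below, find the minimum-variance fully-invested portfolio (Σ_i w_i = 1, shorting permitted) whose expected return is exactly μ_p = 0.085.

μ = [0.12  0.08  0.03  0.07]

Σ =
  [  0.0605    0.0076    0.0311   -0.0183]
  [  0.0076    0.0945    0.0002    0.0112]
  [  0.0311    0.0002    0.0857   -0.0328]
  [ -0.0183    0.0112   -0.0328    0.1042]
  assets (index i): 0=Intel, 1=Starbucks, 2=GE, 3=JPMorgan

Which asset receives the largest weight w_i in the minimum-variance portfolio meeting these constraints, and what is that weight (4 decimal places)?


Intel (0.3952)

g=Σ⁻¹μ = [2.2605  0.5489  -0.0967  0.9793]
h=Σ⁻¹𝟙 = [13.7372  7.6608  12.4463  15.1039]
a=μᵀg=0.380820  b=𝟙ᵀg=3.691988  c=𝟙ᵀh=48.948216  D=ac−b²=5.009657
λ₁=(c·0.085−b)/D = (48.948216·0.085−3.691988)/5.009657 = 0.093541
λ₂=(a−b·0.085)/D = (0.380820−3.691988·0.085)/5.009657 = 0.013374
w* = 0.093541·g + 0.013374·h:
  w_0 = 0.093541·2.2605 + 0.013374·13.7372 = 0.3952  (Intel)
  w_1 = 0.093541·0.5489 + 0.013374·7.6608 = 0.1538  (Starbucks)
  w_2 = 0.093541·-0.0967 + 0.013374·12.4463 = 0.1574  (GE)
  w_3 = 0.093541·0.9793 + 0.013374·15.1039 = 0.2936  (JPMorgan)
Σw_i=1.0000  μᵀw=0.0850
σ²=wᵀΣw=λ₁·μ_p+λ₂ = 0.093541·0.085 + 0.013374 = 0.021325 ≈ 0.0213


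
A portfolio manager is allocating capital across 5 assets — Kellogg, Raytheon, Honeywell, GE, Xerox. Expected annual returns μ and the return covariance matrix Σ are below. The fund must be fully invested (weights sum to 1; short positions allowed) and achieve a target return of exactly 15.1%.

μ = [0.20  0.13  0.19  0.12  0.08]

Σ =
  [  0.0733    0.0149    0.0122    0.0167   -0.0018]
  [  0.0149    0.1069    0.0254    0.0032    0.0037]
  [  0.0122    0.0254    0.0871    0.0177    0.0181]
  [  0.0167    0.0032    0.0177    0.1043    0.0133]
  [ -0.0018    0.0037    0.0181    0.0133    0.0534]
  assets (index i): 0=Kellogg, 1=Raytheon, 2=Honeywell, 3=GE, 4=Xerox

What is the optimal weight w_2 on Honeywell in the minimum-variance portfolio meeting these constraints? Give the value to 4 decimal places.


g=Σ⁻¹μ = [2.3201  0.5083  1.4281  0.3990  0.9577]
h=Σ⁻¹𝟙 = [11.0259  6.2166  3.7626  4.9319  16.1638]
a=μᵀg=0.925933  b=𝟙ᵀg=5.613173  c=𝟙ᵀh=42.100857  D=ac−b²=7.474864
λ₁=(c·0.151−b)/D = (42.100857·0.151−5.613173)/7.474864 = 0.099541
λ₂=(a−b·0.151)/D = (0.925933−5.613173·0.151)/7.474864 = 0.010481
w* = 0.099541·g + 0.010481·h:
  w_0 = 0.099541·2.3201 + 0.010481·11.0259 = 0.3465  (Kellogg)
  w_1 = 0.099541·0.5083 + 0.010481·6.2166 = 0.1158  (Raytheon)
  w_2 = 0.099541·1.4281 + 0.010481·3.7626 = 0.1816  (Honeywell)
  w_3 = 0.099541·0.3990 + 0.010481·4.9319 = 0.0914  (GE)
  w_4 = 0.099541·0.9577 + 0.010481·16.1638 = 0.2647  (Xerox)
Σw_i=1.0000  μᵀw=0.1510
σ²=wᵀΣw=λ₁·μ_p+λ₂ = 0.099541·0.151 + 0.010481 = 0.025512 ≈ 0.0255

0.1816


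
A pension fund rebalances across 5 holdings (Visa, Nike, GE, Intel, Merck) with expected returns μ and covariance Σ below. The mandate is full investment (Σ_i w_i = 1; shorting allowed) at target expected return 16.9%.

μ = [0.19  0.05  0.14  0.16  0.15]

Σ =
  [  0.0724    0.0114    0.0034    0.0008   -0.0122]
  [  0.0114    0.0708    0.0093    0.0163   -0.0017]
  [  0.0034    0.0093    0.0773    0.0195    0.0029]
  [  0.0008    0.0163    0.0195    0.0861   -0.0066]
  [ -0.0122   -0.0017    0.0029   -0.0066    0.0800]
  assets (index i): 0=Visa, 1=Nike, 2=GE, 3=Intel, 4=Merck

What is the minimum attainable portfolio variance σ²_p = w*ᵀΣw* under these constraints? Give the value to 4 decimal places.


g=Σ⁻¹μ = [3.0051  -0.2885  1.1664  1.8074  2.4340]
h=Σ⁻¹𝟙 = [14.4923  8.9747  8.3571  9.0643  15.3456]
a=μᵀg=1.374130  b=𝟙ᵀg=8.124395  c=𝟙ᵀh=56.233998  D=ac−b²=11.267032
λ₁=(c·0.169−b)/D = (56.233998·0.169−8.124395)/11.267032 = 0.122406
λ₂=(a−b·0.169)/D = (1.374130−8.124395·0.169)/11.267032 = 0.000098
w* = 0.122406·g + 0.000098·h:
  w_0 = 0.122406·3.0051 + 0.000098·14.4923 = 0.3693  (Visa)
  w_1 = 0.122406·-0.2885 + 0.000098·8.9747 = -0.0344  (Nike)
  w_2 = 0.122406·1.1664 + 0.000098·8.3571 = 0.1436  (GE)
  w_3 = 0.122406·1.8074 + 0.000098·9.0643 = 0.2221  (Intel)
  w_4 = 0.122406·2.4340 + 0.000098·15.3456 = 0.2994  (Merck)
Σw_i=1.0000  μᵀw=0.1690
σ²=wᵀΣw=λ₁·μ_p+λ₂ = 0.122406·0.169 + 0.000098 = 0.020785 ≈ 0.0208

0.0208


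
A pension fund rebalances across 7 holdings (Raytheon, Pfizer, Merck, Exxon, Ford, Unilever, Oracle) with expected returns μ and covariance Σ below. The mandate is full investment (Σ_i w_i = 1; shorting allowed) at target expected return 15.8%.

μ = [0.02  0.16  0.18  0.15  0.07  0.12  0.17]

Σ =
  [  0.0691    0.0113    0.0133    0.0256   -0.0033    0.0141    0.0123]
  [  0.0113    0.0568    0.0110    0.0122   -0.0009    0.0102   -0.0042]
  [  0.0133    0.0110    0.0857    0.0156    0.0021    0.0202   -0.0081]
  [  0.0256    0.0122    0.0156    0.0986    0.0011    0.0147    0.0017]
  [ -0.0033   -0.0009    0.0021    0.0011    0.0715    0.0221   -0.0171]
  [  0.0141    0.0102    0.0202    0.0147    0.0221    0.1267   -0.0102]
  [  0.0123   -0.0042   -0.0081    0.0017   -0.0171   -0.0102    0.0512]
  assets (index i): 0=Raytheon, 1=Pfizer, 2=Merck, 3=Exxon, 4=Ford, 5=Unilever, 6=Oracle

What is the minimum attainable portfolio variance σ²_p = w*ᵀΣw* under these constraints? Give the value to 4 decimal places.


p=Σ⁻¹μ = [-1.9298  2.8496  2.1305  1.1443  1.8883  0.5376  5.0545]
q=Σ⁻¹𝟙 = [3.5561  15.9316  9.7639  4.5457  19.9245  2.9591  28.6216]
a=μᵀp=2.028434  b=𝟙ᵀp=11.675006  c=𝟙ᵀq=85.302441  D=ac−b²=36.724610
λ₁=(c·0.158−b)/D = (85.302441·0.158−11.675006)/36.724610 = 0.049089
λ₂=(a−b·0.158)/D = (2.028434−11.675006·0.158)/36.724610 = 0.005004
w* = 0.049089·p + 0.005004·q:
  w_0 = 0.049089·-1.9298 + 0.005004·3.5561 = -0.0769  (Raytheon)
  w_1 = 0.049089·2.8496 + 0.005004·15.9316 = 0.2196  (Pfizer)
  w_2 = 0.049089·2.1305 + 0.005004·9.7639 = 0.1534  (Merck)
  w_3 = 0.049089·1.1443 + 0.005004·4.5457 = 0.0789  (Exxon)
  w_4 = 0.049089·1.8883 + 0.005004·19.9245 = 0.1924  (Ford)
  w_5 = 0.049089·0.5376 + 0.005004·2.9591 = 0.0412  (Unilever)
  w_6 = 0.049089·5.0545 + 0.005004·28.6216 = 0.3914  (Oracle)
Σw_i=1.0000  μᵀw=0.1580
σ²=wᵀΣw=λ₁·μ_p+λ₂ = 0.049089·0.158 + 0.005004 = 0.012760 ≈ 0.0128

0.0128
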